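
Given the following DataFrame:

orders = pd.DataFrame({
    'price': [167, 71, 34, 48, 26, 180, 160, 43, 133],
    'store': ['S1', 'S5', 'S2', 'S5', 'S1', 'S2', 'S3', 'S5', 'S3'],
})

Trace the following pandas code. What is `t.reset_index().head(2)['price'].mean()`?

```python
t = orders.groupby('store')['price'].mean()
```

group by store, mean of price:
store
S1     96.5
S2    107.0
S3    146.5
S5     54.0
Name: price, dtype: float64
reset_index():
  store  price
0    S1   96.5
1    S2  107.0
2    S3  146.5
3    S5   54.0
take first 2 rows:
  store  price
0    S1   96.5
1    S2  107.0
The mean of column 'price' is 101.75.

101.75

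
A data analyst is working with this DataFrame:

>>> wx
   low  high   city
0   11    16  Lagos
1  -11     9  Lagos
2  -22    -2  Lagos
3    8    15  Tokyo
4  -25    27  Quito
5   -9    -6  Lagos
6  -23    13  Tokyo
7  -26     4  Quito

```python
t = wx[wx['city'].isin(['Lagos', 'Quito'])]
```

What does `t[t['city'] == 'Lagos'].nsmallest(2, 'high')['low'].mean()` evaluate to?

filter rows where city in ['Lagos', 'Quito']:
   low  high   city
0   11    16  Lagos
1  -11     9  Lagos
2  -22    -2  Lagos
4  -25    27  Quito
5   -9    -6  Lagos
7  -26     4  Quito
filter rows where city == 'Lagos':
   low  high   city
0   11    16  Lagos
1  -11     9  Lagos
2  -22    -2  Lagos
5   -9    -6  Lagos
take 2 rows with smallest high:
   low  high   city
5   -9    -6  Lagos
2  -22    -2  Lagos
The mean of column 'low' is -15.5.

-15.5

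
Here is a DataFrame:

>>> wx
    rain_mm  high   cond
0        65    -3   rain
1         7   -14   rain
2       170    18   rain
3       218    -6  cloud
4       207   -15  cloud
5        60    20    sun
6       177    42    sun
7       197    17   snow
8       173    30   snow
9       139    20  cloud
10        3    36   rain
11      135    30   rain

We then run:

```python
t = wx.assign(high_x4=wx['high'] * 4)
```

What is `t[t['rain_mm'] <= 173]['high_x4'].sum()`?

548

add column high_x4 = wx['high'] * 4:
    rain_mm  high   cond  high_x4
0        65    -3   rain      -12
1         7   -14   rain      -56
2       170    18   rain       72
3       218    -6  cloud      -24
4       207   -15  cloud      -60
5        60    20    sun       80
6       177    42    sun      168
7       197    17   snow       68
8       173    30   snow      120
9       139    20  cloud       80
10        3    36   rain      144
11      135    30   rain      120
filter rows where rain_mm <= 173:
    rain_mm  high   cond  high_x4
0        65    -3   rain      -12
1         7   -14   rain      -56
2       170    18   rain       72
5        60    20    sun       80
8       173    30   snow      120
9       139    20  cloud       80
10        3    36   rain      144
11      135    30   rain      120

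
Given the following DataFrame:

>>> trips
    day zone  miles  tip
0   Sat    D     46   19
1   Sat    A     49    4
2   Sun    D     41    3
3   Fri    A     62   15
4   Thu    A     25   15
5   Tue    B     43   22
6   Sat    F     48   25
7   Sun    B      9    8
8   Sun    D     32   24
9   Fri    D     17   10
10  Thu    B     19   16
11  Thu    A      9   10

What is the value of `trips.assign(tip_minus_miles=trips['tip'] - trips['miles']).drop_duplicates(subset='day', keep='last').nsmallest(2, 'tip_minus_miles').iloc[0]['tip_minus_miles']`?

add column tip_minus_miles = trips['tip'] - trips['miles']:
    day zone  miles  tip  tip_minus_miles
0   Sat    D     46   19              -27
1   Sat    A     49    4              -45
2   Sun    D     41    3              -38
3   Fri    A     62   15              -47
4   Thu    A     25   15              -10
5   Tue    B     43   22              -21
6   Sat    F     48   25              -23
7   Sun    B      9    8               -1
8   Sun    D     32   24               -8
9   Fri    D     17   10               -7
10  Thu    B     19   16               -3
11  Thu    A      9   10                1
drop duplicate day (keep=last):
    day zone  miles  tip  tip_minus_miles
5   Tue    B     43   22              -21
6   Sat    F     48   25              -23
8   Sun    D     32   24               -8
9   Fri    D     17   10               -7
11  Thu    A      9   10                1
take 2 rows with smallest tip_minus_miles:
   day zone  miles  tip  tip_minus_miles
6  Sat    F     48   25              -23
5  Tue    B     43   22              -21
Taking the value at position 0, column 'tip_minus_miles' gives -23.

-23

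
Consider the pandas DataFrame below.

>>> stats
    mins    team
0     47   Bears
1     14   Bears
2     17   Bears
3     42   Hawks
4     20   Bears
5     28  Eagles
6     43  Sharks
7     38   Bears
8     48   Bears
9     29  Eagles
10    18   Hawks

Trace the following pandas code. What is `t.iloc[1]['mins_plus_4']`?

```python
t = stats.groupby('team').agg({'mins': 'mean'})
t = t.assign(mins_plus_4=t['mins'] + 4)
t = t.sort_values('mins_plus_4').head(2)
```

group by team, mean of mins:
             mins
team             
Bears   30.666667
Eagles  28.500000
Hawks   30.000000
Sharks  43.000000
add column mins_plus_4 = t['mins'] + 4:
             mins  mins_plus_4
team                          
Bears   30.666667    34.666667
Eagles  28.500000    32.500000
Hawks   30.000000    34.000000
Sharks  43.000000    47.000000
sort by mins_plus_4:
             mins  mins_plus_4
team                          
Eagles  28.500000    32.500000
Hawks   30.000000    34.000000
Bears   30.666667    34.666667
Sharks  43.000000    47.000000
take first 2 rows:
        mins  mins_plus_4
team                     
Eagles  28.5         32.5
Hawks   30.0         34.0
Then the value at position 1, column 'mins_plus_4': 34.0

34.0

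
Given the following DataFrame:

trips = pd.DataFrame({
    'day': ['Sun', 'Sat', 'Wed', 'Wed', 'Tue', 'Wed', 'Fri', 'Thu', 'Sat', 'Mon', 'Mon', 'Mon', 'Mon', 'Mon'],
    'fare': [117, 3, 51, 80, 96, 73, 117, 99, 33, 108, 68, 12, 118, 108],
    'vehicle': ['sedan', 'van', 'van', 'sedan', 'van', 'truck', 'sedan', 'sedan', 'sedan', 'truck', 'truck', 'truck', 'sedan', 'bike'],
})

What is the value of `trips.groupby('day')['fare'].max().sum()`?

group by day, max of fare:
day
Fri    117
Mon    118
Sat     33
Sun    117
Thu     99
Tue     96
Wed     80
Name: fare, dtype: int64

660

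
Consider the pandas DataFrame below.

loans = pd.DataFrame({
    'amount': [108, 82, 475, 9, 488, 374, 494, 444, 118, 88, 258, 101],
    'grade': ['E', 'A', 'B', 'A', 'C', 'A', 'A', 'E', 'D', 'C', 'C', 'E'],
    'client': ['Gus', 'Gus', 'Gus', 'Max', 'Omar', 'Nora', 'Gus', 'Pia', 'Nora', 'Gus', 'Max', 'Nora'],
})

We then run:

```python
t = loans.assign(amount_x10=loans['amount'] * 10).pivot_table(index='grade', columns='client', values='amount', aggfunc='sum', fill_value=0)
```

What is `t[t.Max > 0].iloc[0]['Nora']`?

374

add column amount_x10 = loans['amount'] * 10:
    amount grade client  amount_x10
0      108     E    Gus        1080
1       82     A    Gus         820
2      475     B    Gus        4750
3        9     A    Max          90
4      488     C   Omar        4880
5      374     A   Nora        3740
6      494     A    Gus        4940
7      444     E    Pia        4440
8      118     D   Nora        1180
9       88     C    Gus         880
10     258     C    Max        2580
11     101     E   Nora        1010
pivot: rows=grade, cols=client, sum(amount):
client  Gus  Max  Nora  Omar  Pia
grade                            
A       576    9   374     0    0
B       475    0     0     0    0
C        88  258     0   488    0
D         0    0   118     0    0
E       108    0   101     0  444
filter rows where Max > 0:
client  Gus  Max  Nora  Omar  Pia
grade                            
A       576    9   374     0    0
C        88  258     0   488    0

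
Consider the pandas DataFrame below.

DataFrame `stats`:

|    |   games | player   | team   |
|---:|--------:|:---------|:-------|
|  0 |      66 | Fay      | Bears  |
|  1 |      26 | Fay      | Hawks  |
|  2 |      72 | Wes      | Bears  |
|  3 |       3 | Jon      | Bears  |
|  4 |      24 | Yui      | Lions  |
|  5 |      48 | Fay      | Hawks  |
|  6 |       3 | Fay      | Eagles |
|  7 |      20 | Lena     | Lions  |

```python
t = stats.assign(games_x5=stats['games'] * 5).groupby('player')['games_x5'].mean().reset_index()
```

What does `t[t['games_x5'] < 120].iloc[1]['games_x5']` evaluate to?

add column games_x5 = stats['games'] * 5:
   games player    team  games_x5
0     66    Fay   Bears       330
1     26    Fay   Hawks       130
2     72    Wes   Bears       360
3      3    Jon   Bears        15
4     24    Yui   Lions       120
5     48    Fay   Hawks       240
6      3    Fay  Eagles        15
7     20   Lena   Lions       100
group by player, mean of games_x5:
player
Fay     178.75
Jon      15.00
Lena    100.00
Wes     360.00
Yui     120.00
Name: games_x5, dtype: float64
reset_index():
  player  games_x5
0    Fay    178.75
1    Jon     15.00
2   Lena    100.00
3    Wes    360.00
4    Yui    120.00
filter rows where games_x5 < 120:
  player  games_x5
1    Jon      15.0
2   Lena     100.0

100.0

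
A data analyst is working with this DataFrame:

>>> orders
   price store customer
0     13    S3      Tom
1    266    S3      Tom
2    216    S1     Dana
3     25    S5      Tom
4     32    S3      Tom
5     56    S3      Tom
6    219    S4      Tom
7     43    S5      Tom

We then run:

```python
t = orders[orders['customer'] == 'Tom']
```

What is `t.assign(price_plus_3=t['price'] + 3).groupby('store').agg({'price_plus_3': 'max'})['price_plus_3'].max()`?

269

filter rows where customer == 'Tom':
   price store customer
0     13    S3      Tom
1    266    S3      Tom
3     25    S5      Tom
4     32    S3      Tom
5     56    S3      Tom
6    219    S4      Tom
7     43    S5      Tom
add column price_plus_3 = t['price'] + 3:
   price store customer  price_plus_3
0     13    S3      Tom            16
1    266    S3      Tom           269
3     25    S5      Tom            28
4     32    S3      Tom            35
5     56    S3      Tom            59
6    219    S4      Tom           222
7     43    S5      Tom            46
group by store, max of price_plus_3:
       price_plus_3
store              
S3              269
S4              222
S5               46
Reading off the max of column 'price_plus_3', we get 269.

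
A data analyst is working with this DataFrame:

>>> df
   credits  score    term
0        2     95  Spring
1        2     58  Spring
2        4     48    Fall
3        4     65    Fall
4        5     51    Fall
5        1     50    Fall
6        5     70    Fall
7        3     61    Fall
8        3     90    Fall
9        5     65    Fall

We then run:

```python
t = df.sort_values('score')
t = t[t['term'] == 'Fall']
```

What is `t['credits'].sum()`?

30

sort by score:
   credits  score    term
2        4     48    Fall
5        1     50    Fall
4        5     51    Fall
1        2     58  Spring
7        3     61    Fall
3        4     65    Fall
9        5     65    Fall
6        5     70    Fall
8        3     90    Fall
0        2     95  Spring
filter rows where term == 'Fall':
   credits  score  term
2        4     48  Fall
5        1     50  Fall
4        5     51  Fall
7        3     61  Fall
3        4     65  Fall
9        5     65  Fall
6        5     70  Fall
8        3     90  Fall
sum of column 'credits' → 30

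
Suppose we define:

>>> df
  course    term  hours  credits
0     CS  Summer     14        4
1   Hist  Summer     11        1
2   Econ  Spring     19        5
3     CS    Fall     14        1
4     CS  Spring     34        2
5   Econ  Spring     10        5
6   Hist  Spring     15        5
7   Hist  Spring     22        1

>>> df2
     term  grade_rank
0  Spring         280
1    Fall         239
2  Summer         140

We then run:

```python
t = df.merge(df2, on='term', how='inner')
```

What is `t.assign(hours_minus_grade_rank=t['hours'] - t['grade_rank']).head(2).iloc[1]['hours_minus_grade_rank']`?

-129

merge on 'term' (how='inner') → 8 rows:
  course    term  hours  credits  grade_rank
0     CS  Summer     14        4         140
1   Hist  Summer     11        1         140
2   Econ  Spring     19        5         280
3     CS    Fall     14        1         239
4     CS  Spring     34        2         280
5   Econ  Spring     10        5         280
6   Hist  Spring     15        5         280
7   Hist  Spring     22        1         280
add column hours_minus_grade_rank = t['hours'] - t['grade_rank']:
  course    term  hours  credits  grade_rank  hours_minus_grade_rank
0     CS  Summer     14        4         140                    -126
1   Hist  Summer     11        1         140                    -129
2   Econ  Spring     19        5         280                    -261
3     CS    Fall     14        1         239                    -225
4     CS  Spring     34        2         280                    -246
5   Econ  Spring     10        5         280                    -270
6   Hist  Spring     15        5         280                    -265
7   Hist  Spring     22        1         280                    -258
take first 2 rows:
  course    term  hours  credits  grade_rank  hours_minus_grade_rank
0     CS  Summer     14        4         140                    -126
1   Hist  Summer     11        1         140                    -129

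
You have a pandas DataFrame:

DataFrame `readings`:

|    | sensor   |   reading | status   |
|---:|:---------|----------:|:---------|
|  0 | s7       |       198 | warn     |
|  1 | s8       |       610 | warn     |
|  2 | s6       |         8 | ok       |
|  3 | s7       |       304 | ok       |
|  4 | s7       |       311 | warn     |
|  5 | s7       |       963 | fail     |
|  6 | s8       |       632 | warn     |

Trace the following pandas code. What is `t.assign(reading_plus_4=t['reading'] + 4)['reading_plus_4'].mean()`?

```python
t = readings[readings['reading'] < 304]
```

filter rows where reading < 304:
  sensor  reading status
0     s7      198   warn
2     s6        8     ok
add column reading_plus_4 = t['reading'] + 4:
  sensor  reading status  reading_plus_4
0     s7      198   warn             202
2     s6        8     ok              12
Finally, mean of column 'reading_plus_4' = 107.0.

107.0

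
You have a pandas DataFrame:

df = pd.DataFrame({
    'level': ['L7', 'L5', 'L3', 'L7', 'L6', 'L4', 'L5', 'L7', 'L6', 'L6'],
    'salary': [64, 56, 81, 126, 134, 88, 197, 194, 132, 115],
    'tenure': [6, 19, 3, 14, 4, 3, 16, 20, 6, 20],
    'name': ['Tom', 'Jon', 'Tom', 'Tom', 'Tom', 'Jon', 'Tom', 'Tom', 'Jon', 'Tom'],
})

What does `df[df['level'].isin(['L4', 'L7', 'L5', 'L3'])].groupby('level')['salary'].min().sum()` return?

289

filter rows where level in ['L4', 'L7', 'L5', 'L3']:
  level  salary  tenure name
0    L7      64       6  Tom
1    L5      56      19  Jon
2    L3      81       3  Tom
3    L7     126      14  Tom
5    L4      88       3  Jon
6    L5     197      16  Tom
7    L7     194      20  Tom
group by level, min of salary:
level
L3    81
L4    88
L5    56
L7    64
Name: salary, dtype: int64
Finally, sum of the resulting series = 289.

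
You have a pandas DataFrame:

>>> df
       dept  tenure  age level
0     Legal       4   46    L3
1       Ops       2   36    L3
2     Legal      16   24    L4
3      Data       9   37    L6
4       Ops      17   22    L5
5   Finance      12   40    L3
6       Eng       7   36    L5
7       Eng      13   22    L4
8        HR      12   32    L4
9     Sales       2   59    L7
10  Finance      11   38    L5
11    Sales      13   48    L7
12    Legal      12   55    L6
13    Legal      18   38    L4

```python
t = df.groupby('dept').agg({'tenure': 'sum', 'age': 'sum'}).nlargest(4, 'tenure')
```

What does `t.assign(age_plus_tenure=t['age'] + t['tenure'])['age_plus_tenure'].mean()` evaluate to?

117.25

group by dept: sum(tenure), sum(age):
         tenure  age
dept                
Data          9   37
Eng          20   58
Finance      23   78
HR           12   32
Legal        50  163
Ops          19   58
Sales        15  107
take 4 rows with largest tenure:
         tenure  age
dept                
Legal        50  163
Finance      23   78
Eng          20   58
Ops          19   58
add column age_plus_tenure = t['age'] + t['tenure']:
         tenure  age  age_plus_tenure
dept                                 
Legal        50  163              213
Finance      23   78              101
Eng          20   58               78
Ops          19   58               77
Finally, mean of column 'age_plus_tenure' = 117.25.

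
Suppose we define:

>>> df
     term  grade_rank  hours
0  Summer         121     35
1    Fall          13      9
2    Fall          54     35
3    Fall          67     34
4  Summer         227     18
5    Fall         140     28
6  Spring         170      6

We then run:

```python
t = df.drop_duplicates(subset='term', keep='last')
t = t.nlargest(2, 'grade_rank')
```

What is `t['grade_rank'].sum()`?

397

drop duplicate term (keep=last):
     term  grade_rank  hours
4  Summer         227     18
5    Fall         140     28
6  Spring         170      6
take 2 rows with largest grade_rank:
     term  grade_rank  hours
4  Summer         227     18
6  Spring         170      6
The sum of column 'grade_rank' is 397.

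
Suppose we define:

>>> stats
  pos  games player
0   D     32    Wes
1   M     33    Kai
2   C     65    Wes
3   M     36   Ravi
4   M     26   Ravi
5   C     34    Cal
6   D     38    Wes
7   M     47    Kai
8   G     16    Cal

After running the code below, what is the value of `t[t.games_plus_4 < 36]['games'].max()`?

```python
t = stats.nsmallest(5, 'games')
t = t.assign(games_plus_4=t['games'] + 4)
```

26

take 5 rows with smallest games:
  pos  games player
8   G     16    Cal
4   M     26   Ravi
0   D     32    Wes
1   M     33    Kai
5   C     34    Cal
add column games_plus_4 = t['games'] + 4:
  pos  games player  games_plus_4
8   G     16    Cal            20
4   M     26   Ravi            30
0   D     32    Wes            36
1   M     33    Kai            37
5   C     34    Cal            38
filter rows where games_plus_4 < 36:
  pos  games player  games_plus_4
8   G     16    Cal            20
4   M     26   Ravi            30
The max of column 'games' is 26.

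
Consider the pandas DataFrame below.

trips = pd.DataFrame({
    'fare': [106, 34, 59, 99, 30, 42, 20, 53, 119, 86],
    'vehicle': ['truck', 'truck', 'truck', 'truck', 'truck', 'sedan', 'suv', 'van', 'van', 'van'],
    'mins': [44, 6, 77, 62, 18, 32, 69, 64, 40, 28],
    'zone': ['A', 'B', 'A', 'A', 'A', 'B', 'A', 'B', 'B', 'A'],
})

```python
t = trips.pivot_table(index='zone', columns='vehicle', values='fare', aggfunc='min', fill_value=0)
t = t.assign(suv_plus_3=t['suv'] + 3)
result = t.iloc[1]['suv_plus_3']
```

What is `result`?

pivot: rows=zone, cols=vehicle, min(fare):
vehicle  sedan  suv  truck  van
zone                           
A            0   20     30   86
B           42    0     34   53
add column suv_plus_3 = t['suv'] + 3:
vehicle  sedan  suv  truck  van  suv_plus_3
zone                                       
A            0   20     30   86          23
B           42    0     34   53           3

3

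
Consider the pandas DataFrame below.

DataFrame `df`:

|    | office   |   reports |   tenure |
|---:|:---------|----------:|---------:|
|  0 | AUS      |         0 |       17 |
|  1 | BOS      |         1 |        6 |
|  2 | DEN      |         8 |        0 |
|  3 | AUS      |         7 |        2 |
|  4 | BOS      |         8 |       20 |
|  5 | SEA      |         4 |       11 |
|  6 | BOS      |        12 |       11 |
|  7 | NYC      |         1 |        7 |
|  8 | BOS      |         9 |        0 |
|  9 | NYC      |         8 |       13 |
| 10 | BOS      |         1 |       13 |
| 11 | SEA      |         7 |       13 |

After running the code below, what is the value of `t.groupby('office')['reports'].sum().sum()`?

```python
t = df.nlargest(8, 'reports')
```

63

take 8 rows with largest reports:
   office  reports  tenure
6     BOS       12      11
8     BOS        9       0
2     DEN        8       0
4     BOS        8      20
9     NYC        8      13
3     AUS        7       2
11    SEA        7      13
5     SEA        4      11
group by office, sum of reports:
office
AUS     7
BOS    29
DEN     8
NYC     8
SEA    11
Name: reports, dtype: int64
sum of the resulting series → 63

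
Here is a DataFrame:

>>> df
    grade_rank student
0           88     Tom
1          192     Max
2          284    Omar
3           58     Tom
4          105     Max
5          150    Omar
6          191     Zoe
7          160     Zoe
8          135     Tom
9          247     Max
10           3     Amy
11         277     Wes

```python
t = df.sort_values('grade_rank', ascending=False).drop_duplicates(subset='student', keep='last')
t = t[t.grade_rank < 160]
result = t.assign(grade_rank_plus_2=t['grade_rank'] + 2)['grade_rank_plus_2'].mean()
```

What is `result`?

sort by grade_rank descending:
    grade_rank student
2          284    Omar
11         277     Wes
9          247     Max
1          192     Max
6          191     Zoe
7          160     Zoe
5          150    Omar
8          135     Tom
4          105     Max
0           88     Tom
3           58     Tom
10           3     Amy
drop duplicate student (keep=last):
    grade_rank student
11         277     Wes
7          160     Zoe
5          150    Omar
4          105     Max
3           58     Tom
10           3     Amy
filter rows where grade_rank < 160:
    grade_rank student
5          150    Omar
4          105     Max
3           58     Tom
10           3     Amy
add column grade_rank_plus_2 = t['grade_rank'] + 2:
    grade_rank student  grade_rank_plus_2
5          150    Omar                152
4          105     Max                107
3           58     Tom                 60
10           3     Amy                  5

81.0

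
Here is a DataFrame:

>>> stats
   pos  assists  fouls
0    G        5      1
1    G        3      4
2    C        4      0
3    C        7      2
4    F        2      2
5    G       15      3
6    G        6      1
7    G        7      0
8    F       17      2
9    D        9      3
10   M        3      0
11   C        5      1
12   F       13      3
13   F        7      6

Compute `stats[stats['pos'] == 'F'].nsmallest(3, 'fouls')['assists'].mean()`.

10.6666666667

filter rows where pos == 'F':
   pos  assists  fouls
4    F        2      2
8    F       17      2
12   F       13      3
13   F        7      6
take 3 rows with smallest fouls:
   pos  assists  fouls
4    F        2      2
8    F       17      2
12   F       13      3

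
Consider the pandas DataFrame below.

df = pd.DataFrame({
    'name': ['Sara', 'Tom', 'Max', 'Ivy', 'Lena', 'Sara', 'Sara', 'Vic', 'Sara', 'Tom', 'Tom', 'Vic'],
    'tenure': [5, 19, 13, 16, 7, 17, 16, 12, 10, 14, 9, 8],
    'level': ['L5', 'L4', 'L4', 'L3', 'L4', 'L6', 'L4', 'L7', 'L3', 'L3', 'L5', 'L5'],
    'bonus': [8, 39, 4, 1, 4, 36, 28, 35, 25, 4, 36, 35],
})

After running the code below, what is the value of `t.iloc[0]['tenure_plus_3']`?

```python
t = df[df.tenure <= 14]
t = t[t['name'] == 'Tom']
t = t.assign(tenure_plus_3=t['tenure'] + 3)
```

17

filter rows where tenure <= 14:
    name  tenure level  bonus
0   Sara       5    L5      8
2    Max      13    L4      4
4   Lena       7    L4      4
7    Vic      12    L7     35
8   Sara      10    L3     25
9    Tom      14    L3      4
10   Tom       9    L5     36
11   Vic       8    L5     35
filter rows where name == 'Tom':
   name  tenure level  bonus
9   Tom      14    L3      4
10  Tom       9    L5     36
add column tenure_plus_3 = t['tenure'] + 3:
   name  tenure level  bonus  tenure_plus_3
9   Tom      14    L3      4             17
10  Tom       9    L5     36             12
Hence 17.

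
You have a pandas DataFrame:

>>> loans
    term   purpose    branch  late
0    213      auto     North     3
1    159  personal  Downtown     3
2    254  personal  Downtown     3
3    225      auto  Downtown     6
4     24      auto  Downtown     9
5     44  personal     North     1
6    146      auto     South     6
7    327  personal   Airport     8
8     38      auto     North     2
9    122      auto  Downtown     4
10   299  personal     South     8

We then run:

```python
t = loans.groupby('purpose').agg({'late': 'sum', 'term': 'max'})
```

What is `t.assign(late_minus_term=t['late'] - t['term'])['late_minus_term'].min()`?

-304

group by purpose: sum(late), max(term):
          late  term
purpose             
auto        30   225
personal    23   327
add column late_minus_term = t['late'] - t['term']:
          late  term  late_minus_term
purpose                              
auto        30   225             -195
personal    23   327             -304
Hence -304.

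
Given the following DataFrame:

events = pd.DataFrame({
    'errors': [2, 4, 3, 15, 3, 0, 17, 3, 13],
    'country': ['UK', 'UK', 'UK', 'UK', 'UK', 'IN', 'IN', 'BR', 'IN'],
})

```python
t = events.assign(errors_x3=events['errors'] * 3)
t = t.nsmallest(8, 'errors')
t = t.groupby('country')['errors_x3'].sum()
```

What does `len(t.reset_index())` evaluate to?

3

add column errors_x3 = events['errors'] * 3:
   errors country  errors_x3
0       2      UK          6
1       4      UK         12
2       3      UK          9
3      15      UK         45
4       3      UK          9
5       0      IN          0
6      17      IN         51
7       3      BR          9
8      13      IN         39
take 8 rows with smallest errors:
   errors country  errors_x3
5       0      IN          0
0       2      UK          6
2       3      UK          9
4       3      UK          9
7       3      BR          9
1       4      UK         12
8      13      IN         39
3      15      UK         45
group by country, sum of errors_x3:
country
BR     9
IN    39
UK    81
Name: errors_x3, dtype: int64
reset_index():
  country  errors_x3
0      BR          9
1      IN         39
2      UK         81
Hence 3.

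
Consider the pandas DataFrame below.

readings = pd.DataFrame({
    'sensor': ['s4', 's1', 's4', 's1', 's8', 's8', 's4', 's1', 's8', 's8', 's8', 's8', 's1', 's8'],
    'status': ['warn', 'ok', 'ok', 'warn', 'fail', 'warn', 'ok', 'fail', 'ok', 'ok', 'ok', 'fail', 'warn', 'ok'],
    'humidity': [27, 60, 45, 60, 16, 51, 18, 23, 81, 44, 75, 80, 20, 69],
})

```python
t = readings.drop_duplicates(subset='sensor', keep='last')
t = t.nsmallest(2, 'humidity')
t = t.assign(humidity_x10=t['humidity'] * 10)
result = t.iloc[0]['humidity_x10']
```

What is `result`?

180

drop duplicate sensor (keep=last):
   sensor status  humidity
6      s4     ok        18
12     s1   warn        20
13     s8     ok        69
take 2 rows with smallest humidity:
   sensor status  humidity
6      s4     ok        18
12     s1   warn        20
add column humidity_x10 = t['humidity'] * 10:
   sensor status  humidity  humidity_x10
6      s4     ok        18           180
12     s1   warn        20           200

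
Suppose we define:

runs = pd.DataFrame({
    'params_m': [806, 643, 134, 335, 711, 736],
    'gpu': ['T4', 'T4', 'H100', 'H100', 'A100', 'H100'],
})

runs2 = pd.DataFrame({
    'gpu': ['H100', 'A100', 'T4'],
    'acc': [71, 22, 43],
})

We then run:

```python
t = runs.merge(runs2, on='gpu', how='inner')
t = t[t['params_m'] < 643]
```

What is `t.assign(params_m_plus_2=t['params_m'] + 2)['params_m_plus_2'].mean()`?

merge on 'gpu' (how='inner') → 6 rows:
   params_m   gpu  acc
0       806    T4   43
1       643    T4   43
2       134  H100   71
3       335  H100   71
4       711  A100   22
5       736  H100   71
filter rows where params_m < 643:
   params_m   gpu  acc
2       134  H100   71
3       335  H100   71
add column params_m_plus_2 = t['params_m'] + 2:
   params_m   gpu  acc  params_m_plus_2
2       134  H100   71              136
3       335  H100   71              337
Finally, mean of column 'params_m_plus_2' = 236.5.

236.5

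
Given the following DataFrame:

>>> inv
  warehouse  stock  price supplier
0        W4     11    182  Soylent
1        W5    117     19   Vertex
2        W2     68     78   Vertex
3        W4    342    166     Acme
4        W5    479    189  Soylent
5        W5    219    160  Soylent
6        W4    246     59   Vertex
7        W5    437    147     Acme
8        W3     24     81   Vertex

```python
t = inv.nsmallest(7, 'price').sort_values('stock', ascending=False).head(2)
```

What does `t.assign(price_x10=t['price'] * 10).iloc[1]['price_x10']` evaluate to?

take 7 rows with smallest price:
  warehouse  stock  price supplier
1        W5    117     19   Vertex
6        W4    246     59   Vertex
2        W2     68     78   Vertex
8        W3     24     81   Vertex
7        W5    437    147     Acme
5        W5    219    160  Soylent
3        W4    342    166     Acme
sort by stock descending:
  warehouse  stock  price supplier
7        W5    437    147     Acme
3        W4    342    166     Acme
6        W4    246     59   Vertex
5        W5    219    160  Soylent
1        W5    117     19   Vertex
2        W2     68     78   Vertex
8        W3     24     81   Vertex
take first 2 rows:
  warehouse  stock  price supplier
7        W5    437    147     Acme
3        W4    342    166     Acme
add column price_x10 = t['price'] * 10:
  warehouse  stock  price supplier  price_x10
7        W5    437    147     Acme       1470
3        W4    342    166     Acme       1660
Then the value at position 1, column 'price_x10': 1660

1660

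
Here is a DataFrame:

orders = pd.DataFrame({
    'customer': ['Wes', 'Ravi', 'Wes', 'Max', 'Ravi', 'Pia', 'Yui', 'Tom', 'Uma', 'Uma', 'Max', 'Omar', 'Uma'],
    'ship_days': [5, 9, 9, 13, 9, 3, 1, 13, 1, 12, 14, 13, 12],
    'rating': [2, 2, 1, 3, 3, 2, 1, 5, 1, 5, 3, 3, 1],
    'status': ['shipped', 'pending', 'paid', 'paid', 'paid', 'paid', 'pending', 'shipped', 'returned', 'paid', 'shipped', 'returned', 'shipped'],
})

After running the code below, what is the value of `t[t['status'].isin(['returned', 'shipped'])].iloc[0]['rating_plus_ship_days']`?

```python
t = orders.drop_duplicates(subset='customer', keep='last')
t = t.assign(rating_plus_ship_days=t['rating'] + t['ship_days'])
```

18

drop duplicate customer (keep=last):
   customer  ship_days  rating    status
2       Wes          9       1      paid
4      Ravi          9       3      paid
5       Pia          3       2      paid
6       Yui          1       1   pending
7       Tom         13       5   shipped
10      Max         14       3   shipped
11     Omar         13       3  returned
12      Uma         12       1   shipped
add column rating_plus_ship_days = t['rating'] + t['ship_days']:
   customer  ship_days  rating    status  rating_plus_ship_days
2       Wes          9       1      paid                     10
4      Ravi          9       3      paid                     12
5       Pia          3       2      paid                      5
6       Yui          1       1   pending                      2
7       Tom         13       5   shipped                     18
10      Max         14       3   shipped                     17
11     Omar         13       3  returned                     16
12      Uma         12       1   shipped                     13
filter rows where status in ['returned', 'shipped']:
   customer  ship_days  rating    status  rating_plus_ship_days
7       Tom         13       5   shipped                     18
10      Max         14       3   shipped                     17
11     Omar         13       3  returned                     16
12      Uma         12       1   shipped                     13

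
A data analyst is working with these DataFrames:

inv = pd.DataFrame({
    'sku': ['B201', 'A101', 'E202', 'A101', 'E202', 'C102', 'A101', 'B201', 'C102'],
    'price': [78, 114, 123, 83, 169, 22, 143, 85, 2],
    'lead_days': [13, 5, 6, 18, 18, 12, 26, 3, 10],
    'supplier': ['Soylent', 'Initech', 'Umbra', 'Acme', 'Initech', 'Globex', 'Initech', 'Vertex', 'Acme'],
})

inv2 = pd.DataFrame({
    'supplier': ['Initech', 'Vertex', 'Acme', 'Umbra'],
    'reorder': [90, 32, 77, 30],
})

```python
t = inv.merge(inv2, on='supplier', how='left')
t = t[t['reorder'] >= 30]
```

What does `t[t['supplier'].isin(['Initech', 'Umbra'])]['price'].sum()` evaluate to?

merge on 'supplier' (how='left') → 9 rows:
    sku  price  lead_days supplier  reorder
0  B201     78         13  Soylent      NaN
1  A101    114          5  Initech     90.0
2  E202    123          6    Umbra     30.0
3  A101     83         18     Acme     77.0
4  E202    169         18  Initech     90.0
5  C102     22         12   Globex      NaN
6  A101    143         26  Initech     90.0
7  B201     85          3   Vertex     32.0
8  C102      2         10     Acme     77.0
filter rows where reorder >= 30:
    sku  price  lead_days supplier  reorder
1  A101    114          5  Initech     90.0
2  E202    123          6    Umbra     30.0
3  A101     83         18     Acme     77.0
4  E202    169         18  Initech     90.0
6  A101    143         26  Initech     90.0
7  B201     85          3   Vertex     32.0
8  C102      2         10     Acme     77.0
filter rows where supplier in ['Initech', 'Umbra']:
    sku  price  lead_days supplier  reorder
1  A101    114          5  Initech     90.0
2  E202    123          6    Umbra     30.0
4  E202    169         18  Initech     90.0
6  A101    143         26  Initech     90.0

549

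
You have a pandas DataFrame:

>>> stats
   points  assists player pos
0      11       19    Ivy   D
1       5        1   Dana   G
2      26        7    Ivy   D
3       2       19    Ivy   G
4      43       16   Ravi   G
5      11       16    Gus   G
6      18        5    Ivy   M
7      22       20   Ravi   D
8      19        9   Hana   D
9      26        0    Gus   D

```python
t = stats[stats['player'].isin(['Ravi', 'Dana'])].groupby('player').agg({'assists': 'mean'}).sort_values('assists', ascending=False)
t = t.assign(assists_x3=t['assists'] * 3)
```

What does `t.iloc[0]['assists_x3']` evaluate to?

filter rows where player in ['Ravi', 'Dana']:
   points  assists player pos
1       5        1   Dana   G
4      43       16   Ravi   G
7      22       20   Ravi   D
group by player, mean of assists:
        assists
player         
Dana        1.0
Ravi       18.0
sort by assists descending:
        assists
player         
Ravi       18.0
Dana        1.0
add column assists_x3 = t['assists'] * 3:
        assists  assists_x3
player                     
Ravi       18.0        54.0
Dana        1.0         3.0
Taking the value at position 0, column 'assists_x3' gives 54.0.

54.0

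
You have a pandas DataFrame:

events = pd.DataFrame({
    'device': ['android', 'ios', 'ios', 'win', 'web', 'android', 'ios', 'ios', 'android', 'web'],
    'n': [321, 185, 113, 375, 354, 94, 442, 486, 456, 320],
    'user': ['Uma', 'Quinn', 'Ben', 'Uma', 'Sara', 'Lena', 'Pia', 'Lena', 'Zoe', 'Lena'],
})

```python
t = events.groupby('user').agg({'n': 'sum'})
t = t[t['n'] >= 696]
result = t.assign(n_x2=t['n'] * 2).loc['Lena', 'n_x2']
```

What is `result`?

group by user, sum of n:
         n
user      
Ben    113
Lena   900
Pia    442
Quinn  185
Sara   354
Uma    696
Zoe    456
filter rows where n >= 696:
        n
user     
Lena  900
Uma   696
add column n_x2 = t['n'] * 2:
        n  n_x2
user           
Lena  900  1800
Uma   696  1392

1800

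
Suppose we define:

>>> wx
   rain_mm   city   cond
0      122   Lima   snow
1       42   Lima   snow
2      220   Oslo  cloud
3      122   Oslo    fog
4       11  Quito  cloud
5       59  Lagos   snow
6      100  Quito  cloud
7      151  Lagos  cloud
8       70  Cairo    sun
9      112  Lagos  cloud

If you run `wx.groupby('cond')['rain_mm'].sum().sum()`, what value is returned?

group by cond, sum of rain_mm:
cond
cloud    594
fog      122
snow     223
sun       70
Name: rain_mm, dtype: int64
Reading off the sum of the resulting series, we get 1009.

1009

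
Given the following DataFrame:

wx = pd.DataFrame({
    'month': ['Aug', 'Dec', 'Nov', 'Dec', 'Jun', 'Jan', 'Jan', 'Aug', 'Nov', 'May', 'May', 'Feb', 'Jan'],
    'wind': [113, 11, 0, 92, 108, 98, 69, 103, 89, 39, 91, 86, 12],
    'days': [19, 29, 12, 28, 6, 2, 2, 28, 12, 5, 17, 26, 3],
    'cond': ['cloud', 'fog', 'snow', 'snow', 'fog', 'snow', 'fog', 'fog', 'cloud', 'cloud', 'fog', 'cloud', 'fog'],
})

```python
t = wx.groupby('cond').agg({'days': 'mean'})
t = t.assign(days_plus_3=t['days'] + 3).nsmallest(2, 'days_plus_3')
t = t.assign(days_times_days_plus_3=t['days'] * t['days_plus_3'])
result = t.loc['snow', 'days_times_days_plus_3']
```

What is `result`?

238.0

group by cond, mean of days:
            days
cond            
cloud  15.500000
fog    14.166667
snow   14.000000
add column days_plus_3 = t['days'] + 3:
            days  days_plus_3
cond                         
cloud  15.500000    18.500000
fog    14.166667    17.166667
snow   14.000000    17.000000
take 2 rows with smallest days_plus_3:
           days  days_plus_3
cond                        
snow  14.000000    17.000000
fog   14.166667    17.166667
add column days_times_days_plus_3 = t['days'] * t['days_plus_3']:
           days  days_plus_3  days_times_days_plus_3
cond                                                
snow  14.000000    17.000000              238.000000
fog   14.166667    17.166667              243.194444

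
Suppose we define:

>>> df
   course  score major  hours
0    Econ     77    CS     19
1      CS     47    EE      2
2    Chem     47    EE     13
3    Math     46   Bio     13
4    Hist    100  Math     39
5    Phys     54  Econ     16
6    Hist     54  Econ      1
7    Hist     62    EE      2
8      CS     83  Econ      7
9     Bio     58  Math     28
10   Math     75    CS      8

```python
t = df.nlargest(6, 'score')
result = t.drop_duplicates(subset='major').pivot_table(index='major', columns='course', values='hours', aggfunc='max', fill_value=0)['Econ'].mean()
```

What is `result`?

4.75

take 6 rows with largest score:
   course  score major  hours
4    Hist    100  Math     39
8      CS     83  Econ      7
0    Econ     77    CS     19
10   Math     75    CS      8
7    Hist     62    EE      2
9     Bio     58  Math     28
drop duplicate major (keep=first):
  course  score major  hours
4   Hist    100  Math     39
8     CS     83  Econ      7
0   Econ     77    CS     19
7   Hist     62    EE      2
pivot: rows=major, cols=course, max(hours):
course  CS  Econ  Hist
major                 
CS       0    19     0
EE       0     0     2
Econ     7     0     0
Math     0     0    39
mean of column 'Econ' → 4.75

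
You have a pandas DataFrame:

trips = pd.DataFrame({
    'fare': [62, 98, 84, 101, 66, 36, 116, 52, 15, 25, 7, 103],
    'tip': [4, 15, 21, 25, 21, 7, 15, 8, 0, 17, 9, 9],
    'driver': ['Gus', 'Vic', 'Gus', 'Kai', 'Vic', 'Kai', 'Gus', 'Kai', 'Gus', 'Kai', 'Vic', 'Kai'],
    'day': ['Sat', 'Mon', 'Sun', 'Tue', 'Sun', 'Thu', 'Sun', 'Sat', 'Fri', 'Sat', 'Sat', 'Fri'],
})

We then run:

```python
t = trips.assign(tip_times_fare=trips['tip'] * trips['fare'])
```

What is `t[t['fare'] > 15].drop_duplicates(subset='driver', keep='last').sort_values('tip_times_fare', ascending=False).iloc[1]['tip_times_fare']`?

1386

add column tip_times_fare = trips['tip'] * trips['fare']:
    fare  tip driver  day  tip_times_fare
0     62    4    Gus  Sat             248
1     98   15    Vic  Mon            1470
2     84   21    Gus  Sun            1764
3    101   25    Kai  Tue            2525
4     66   21    Vic  Sun            1386
5     36    7    Kai  Thu             252
6    116   15    Gus  Sun            1740
7     52    8    Kai  Sat             416
8     15    0    Gus  Fri               0
9     25   17    Kai  Sat             425
10     7    9    Vic  Sat              63
11   103    9    Kai  Fri             927
filter rows where fare > 15:
    fare  tip driver  day  tip_times_fare
0     62    4    Gus  Sat             248
1     98   15    Vic  Mon            1470
2     84   21    Gus  Sun            1764
3    101   25    Kai  Tue            2525
4     66   21    Vic  Sun            1386
5     36    7    Kai  Thu             252
6    116   15    Gus  Sun            1740
7     52    8    Kai  Sat             416
9     25   17    Kai  Sat             425
11   103    9    Kai  Fri             927
drop duplicate driver (keep=last):
    fare  tip driver  day  tip_times_fare
4     66   21    Vic  Sun            1386
6    116   15    Gus  Sun            1740
11   103    9    Kai  Fri             927
sort by tip_times_fare descending:
    fare  tip driver  day  tip_times_fare
6    116   15    Gus  Sun            1740
4     66   21    Vic  Sun            1386
11   103    9    Kai  Fri             927
Reading off the value at position 1, column 'tip_times_fare', we get 1386.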